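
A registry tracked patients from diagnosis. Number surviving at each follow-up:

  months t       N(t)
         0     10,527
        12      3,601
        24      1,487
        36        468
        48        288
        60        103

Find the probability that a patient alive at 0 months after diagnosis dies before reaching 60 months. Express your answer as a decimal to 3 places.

0.990

P(die before 60 | alive at 0) = 1 − N(60)/N(0) = 1 − 103/10,527 = (10,424)/10,527 = 0.990216.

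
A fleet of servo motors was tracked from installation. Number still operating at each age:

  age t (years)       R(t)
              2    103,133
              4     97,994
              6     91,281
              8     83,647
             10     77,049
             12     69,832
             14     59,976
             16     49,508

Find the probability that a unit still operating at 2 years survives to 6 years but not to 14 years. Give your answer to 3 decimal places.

0.304

This is the probability of reaching 6 but not 14, conditional on being operational at 2: (R(6) − R(14)) / R(2).
= (91,281 − 59,976) / 103,133 = 31,305 / 103,133 = 0.303540.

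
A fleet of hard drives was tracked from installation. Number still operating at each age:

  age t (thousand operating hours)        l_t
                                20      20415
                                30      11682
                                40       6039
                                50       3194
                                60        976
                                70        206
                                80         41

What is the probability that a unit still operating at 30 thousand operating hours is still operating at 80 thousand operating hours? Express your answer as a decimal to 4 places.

0.0035

The conditional survival probability is l_80/l_30 = 41/11682 = 0.003510.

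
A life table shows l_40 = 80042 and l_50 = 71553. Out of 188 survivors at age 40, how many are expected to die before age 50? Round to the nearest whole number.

The relevant probability is 1 − 71553/80042 = 0.106057.
Expected number = 188 × 0.106057 = 20.

20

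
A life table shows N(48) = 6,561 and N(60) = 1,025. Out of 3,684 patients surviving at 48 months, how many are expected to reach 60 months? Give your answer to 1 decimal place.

575.5

The relevant probability is 1,025/6,561 = 0.156226.
Expected number = 3,684 × 0.156226 = 575.5.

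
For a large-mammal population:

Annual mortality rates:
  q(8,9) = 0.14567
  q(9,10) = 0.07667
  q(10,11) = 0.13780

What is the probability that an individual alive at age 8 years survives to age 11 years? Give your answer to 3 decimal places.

0.680

The overall survival probability is (1 − 0.14567) × (1 − 0.07667) × (1 − 0.13780).
= 0.85433 × 0.92333 × 0.86220 = 0.680128.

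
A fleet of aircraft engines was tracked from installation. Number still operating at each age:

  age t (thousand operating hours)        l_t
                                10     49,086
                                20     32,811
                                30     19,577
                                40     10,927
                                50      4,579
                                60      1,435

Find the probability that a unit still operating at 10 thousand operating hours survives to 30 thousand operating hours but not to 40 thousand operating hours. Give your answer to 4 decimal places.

This is the probability of reaching 30 but not 40, conditional on being operational at 10: (l_30 − l_40) / l_10.
= (19,577 − 10,927) / 49,086 = 8,650 / 49,086 = 0.176221.

0.1762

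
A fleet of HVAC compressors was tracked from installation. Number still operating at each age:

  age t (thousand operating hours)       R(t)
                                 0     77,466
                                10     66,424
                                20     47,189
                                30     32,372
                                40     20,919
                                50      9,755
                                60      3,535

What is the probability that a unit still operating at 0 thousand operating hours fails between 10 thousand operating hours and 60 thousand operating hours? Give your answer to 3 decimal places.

0.812

This is the probability of reaching 10 but not 60, conditional on being operational at 0: (R(10) − R(60)) / R(0).
= (66,424 − 3,535) / 77,466 = 62,889 / 77,466 = 0.811827.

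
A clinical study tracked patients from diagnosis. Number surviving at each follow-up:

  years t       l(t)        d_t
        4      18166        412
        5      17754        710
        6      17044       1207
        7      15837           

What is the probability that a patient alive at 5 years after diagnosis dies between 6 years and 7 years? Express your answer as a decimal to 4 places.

0.0680

This is the probability of reaching 6 but not 7, conditional on being alive at 5: (l(6) − l(7)) / l(5).
= (17044 − 15837) / 17754 = 1207 / 17754 = 0.067985.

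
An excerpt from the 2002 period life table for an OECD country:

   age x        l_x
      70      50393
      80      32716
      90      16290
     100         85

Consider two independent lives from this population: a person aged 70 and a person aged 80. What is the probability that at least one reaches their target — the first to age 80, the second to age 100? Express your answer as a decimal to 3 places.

p₁ = l_80/l_70 = 32716/50393 = 0.649217; p₂ = l_100/l_80 = 85/32716 = 0.002598.
P(at least one) = 1 − (1−p₁)(1−p₂) = 1 − 0.350783 × 0.997402 = 0.650128.

0.650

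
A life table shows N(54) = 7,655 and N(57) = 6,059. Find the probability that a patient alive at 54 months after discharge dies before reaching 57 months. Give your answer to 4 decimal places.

0.2085

P(die before 57 | alive at 54) = 1 − N(57)/N(54) = 1 − 6,059/7,655 = (1,596)/7,655 = 0.208491.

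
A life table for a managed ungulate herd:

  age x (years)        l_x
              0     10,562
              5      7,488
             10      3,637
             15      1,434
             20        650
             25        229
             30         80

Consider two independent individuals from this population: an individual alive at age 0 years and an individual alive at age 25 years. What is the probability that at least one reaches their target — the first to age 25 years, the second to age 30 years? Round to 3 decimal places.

0.363

p₁ = l_25/l_0 = 229/10,562 = 0.021681; p₂ = l_30/l_25 = 80/229 = 0.349345.
P(at least one) = 1 − (1−p₁)(1−p₂) = 1 − 0.978319 × 0.650655 = 0.363452.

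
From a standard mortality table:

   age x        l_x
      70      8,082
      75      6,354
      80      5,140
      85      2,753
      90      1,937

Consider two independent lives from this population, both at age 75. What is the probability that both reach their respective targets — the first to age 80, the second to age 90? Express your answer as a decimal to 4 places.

0.2466

p₁ = l_80/l_75 = 5,140/6,354 = 0.808939; p₂ = l_90/l_75 = 1,937/6,354 = 0.304847.
P(both) = p₁ × p₂ = 0.808939 × 0.304847 = 0.246603.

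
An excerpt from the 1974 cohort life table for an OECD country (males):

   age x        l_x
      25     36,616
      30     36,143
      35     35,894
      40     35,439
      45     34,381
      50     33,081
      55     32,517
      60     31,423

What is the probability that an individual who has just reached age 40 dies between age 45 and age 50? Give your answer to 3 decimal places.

We want 5|5q40 = (l_45 − l_50)/l_40.
This is the probability of reaching 45 but not 50, conditional on being alive at 40: (l_45 − l_50) / l_40.
= (34,381 − 33,081) / 35,439 = 1,300 / 35,439 = 0.036683.

0.037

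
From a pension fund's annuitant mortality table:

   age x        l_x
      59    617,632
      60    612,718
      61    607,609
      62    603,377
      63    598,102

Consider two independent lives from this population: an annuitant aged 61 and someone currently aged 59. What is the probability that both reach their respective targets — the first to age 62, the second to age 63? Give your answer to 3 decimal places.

0.962

p₁ = l_62/l_61 = 603,377/607,609 = 0.993035; p₂ = l_63/l_59 = 598,102/617,632 = 0.968379.
P(both) = p₁ × p₂ = 0.993035 × 0.968379 = 0.961634.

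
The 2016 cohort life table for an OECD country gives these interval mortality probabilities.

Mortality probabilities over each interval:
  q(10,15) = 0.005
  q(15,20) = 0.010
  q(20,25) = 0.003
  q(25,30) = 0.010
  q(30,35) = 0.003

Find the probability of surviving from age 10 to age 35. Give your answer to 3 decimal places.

Chaining the interval survival probabilities: (1 − 0.005) × (1 − 0.010) × (1 − 0.003) × (1 − 0.010) × (1 − 0.003).
= 0.995 × 0.990 × 0.997 × 0.990 × 0.997 = 0.969357.

0.969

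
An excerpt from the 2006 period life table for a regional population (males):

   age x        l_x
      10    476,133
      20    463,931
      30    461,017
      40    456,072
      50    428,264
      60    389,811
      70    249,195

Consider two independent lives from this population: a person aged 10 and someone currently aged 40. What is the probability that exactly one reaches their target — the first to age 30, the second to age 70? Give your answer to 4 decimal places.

p₁ = l_30/l_10 = 461,017/476,133 = 0.968253; p₂ = l_70/l_40 = 249,195/456,072 = 0.546394.
P(exactly one) = p₁(1−p₂) + (1−p₁)p₂ = 0.439205 + 0.017346 = 0.456552.

0.4566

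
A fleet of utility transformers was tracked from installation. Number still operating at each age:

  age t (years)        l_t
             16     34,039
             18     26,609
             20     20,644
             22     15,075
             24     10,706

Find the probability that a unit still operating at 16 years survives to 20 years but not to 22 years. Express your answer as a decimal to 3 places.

0.164

This is the probability of reaching 20 but not 22, conditional on being operational at 16: (l_20 − l_22) / l_16.
= (20,644 − 15,075) / 34,039 = 5,569 / 34,039 = 0.163606.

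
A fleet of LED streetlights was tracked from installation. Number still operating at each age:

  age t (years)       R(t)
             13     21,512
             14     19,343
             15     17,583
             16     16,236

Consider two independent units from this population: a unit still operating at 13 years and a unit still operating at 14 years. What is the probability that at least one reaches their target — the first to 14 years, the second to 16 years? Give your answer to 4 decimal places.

p₁ = R(14)/R(13) = 19,343/21,512 = 0.899173; p₂ = R(16)/R(14) = 16,236/19,343 = 0.839373.
P(at least one) = 1 − (1−p₁)(1−p₂) = 1 − 0.100827 × 0.160627 = 0.983804.

0.9838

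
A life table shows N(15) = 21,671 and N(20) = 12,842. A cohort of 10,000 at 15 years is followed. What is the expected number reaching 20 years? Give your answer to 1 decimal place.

The relevant probability is 12,842/21,671 = 0.592589.
Expected number = 10,000 × 0.592589 = 5925.9.

5925.9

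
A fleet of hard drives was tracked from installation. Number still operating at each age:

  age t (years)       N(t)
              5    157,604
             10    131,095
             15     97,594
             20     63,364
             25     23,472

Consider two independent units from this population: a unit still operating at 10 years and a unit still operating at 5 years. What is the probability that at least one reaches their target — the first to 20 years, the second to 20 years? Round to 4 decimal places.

p₁ = N(20)/N(10) = 63,364/131,095 = 0.483344; p₂ = N(20)/N(5) = 63,364/157,604 = 0.402046.
P(at least one) = 1 − (1−p₁)(1−p₂) = 1 − 0.516656 × 0.597954 = 0.691063.

0.6911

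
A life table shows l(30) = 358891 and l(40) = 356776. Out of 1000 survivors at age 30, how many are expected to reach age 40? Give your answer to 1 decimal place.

994.1

The relevant probability is 356776/358891 = 0.994107.
Expected number = 1000 × 0.994107 = 994.1.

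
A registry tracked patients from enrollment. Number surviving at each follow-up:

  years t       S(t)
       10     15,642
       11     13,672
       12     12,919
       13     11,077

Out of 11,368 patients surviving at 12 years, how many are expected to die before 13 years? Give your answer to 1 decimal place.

The relevant probability is 1 − 11,077/12,919 = 0.142581.
Expected number = 11,368 × 0.142581 = 1620.9.

1620.9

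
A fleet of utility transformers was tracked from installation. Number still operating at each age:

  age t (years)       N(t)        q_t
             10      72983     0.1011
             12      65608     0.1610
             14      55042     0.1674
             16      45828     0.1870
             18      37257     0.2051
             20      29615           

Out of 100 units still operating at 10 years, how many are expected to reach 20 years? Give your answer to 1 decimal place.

40.6

The relevant probability is 29615/72983 = 0.405779.
Expected number = 100 × 0.405779 = 40.6.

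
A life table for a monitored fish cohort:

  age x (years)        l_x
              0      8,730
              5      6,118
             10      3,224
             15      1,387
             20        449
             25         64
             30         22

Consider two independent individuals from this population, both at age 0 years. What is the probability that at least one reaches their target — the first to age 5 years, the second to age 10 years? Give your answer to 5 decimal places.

p₁ = l_5/l_0 = 6,118/8,730 = 0.700802; p₂ = l_10/l_0 = 3,224/8,730 = 0.369301.
P(at least one) = 1 − (1−p₁)(1−p₂) = 1 − 0.299198 × 0.630699 = 0.811296.

0.81130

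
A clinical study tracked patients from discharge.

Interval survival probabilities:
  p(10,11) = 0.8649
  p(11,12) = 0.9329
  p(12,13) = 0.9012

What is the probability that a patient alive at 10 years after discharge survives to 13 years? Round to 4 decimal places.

0.7271

The overall survival probability is 0.8649 × 0.9329 × 0.9012.
= 0.727147.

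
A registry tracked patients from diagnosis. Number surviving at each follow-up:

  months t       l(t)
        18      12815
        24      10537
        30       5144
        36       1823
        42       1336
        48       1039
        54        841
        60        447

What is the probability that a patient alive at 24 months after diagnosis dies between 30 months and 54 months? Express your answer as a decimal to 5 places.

This is the probability of reaching 30 but not 54, conditional on being alive at 24: (l(30) − l(54)) / l(24).
= (5144 − 841) / 10537 = 4303 / 10537 = 0.408371.

0.40837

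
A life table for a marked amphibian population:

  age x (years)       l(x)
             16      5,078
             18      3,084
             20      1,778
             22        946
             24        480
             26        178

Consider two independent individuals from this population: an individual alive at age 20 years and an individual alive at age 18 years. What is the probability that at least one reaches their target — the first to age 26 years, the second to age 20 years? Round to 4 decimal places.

p₁ = l(26)/l(20) = 178/1,778 = 0.100112; p₂ = l(20)/l(18) = 1,778/3,084 = 0.576524.
P(at least one) = 1 − (1−p₁)(1−p₂) = 1 − 0.899888 × 0.423476 = 0.618919.

0.6189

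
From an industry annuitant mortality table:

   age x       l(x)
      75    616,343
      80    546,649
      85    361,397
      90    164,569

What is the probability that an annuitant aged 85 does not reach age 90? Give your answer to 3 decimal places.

0.545

P(die before 90 | alive at 85) = 1 − l(90)/l(85) = 1 − 164,569/361,397 = (196,828)/361,397 = 0.544631.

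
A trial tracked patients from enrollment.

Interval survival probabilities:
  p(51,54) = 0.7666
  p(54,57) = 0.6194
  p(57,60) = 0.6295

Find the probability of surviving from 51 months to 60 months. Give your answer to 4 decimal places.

0.2989

The overall survival probability is 0.7666 × 0.6194 × 0.6295.
= 0.298907.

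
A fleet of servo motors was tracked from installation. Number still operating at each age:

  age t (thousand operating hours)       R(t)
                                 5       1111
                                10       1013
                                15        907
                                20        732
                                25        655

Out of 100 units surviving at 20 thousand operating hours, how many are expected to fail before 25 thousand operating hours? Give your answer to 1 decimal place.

The relevant probability is 1 − 655/732 = 0.105191.
Expected number = 100 × 0.105191 = 10.5.

10.5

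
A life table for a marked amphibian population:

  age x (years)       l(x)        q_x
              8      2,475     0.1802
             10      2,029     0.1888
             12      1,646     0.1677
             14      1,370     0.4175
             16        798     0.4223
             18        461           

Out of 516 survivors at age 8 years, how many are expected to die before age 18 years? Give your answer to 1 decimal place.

The relevant probability is 1 − 461/2,475 = 0.813737.
Expected number = 516 × 0.813737 = 419.9.

419.9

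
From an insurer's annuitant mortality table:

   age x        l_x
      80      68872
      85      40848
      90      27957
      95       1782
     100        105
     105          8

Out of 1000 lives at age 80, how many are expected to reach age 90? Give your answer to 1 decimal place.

405.9

The relevant probability is 27957/68872 = 0.405927.
Expected number = 1000 × 0.405927 = 405.9.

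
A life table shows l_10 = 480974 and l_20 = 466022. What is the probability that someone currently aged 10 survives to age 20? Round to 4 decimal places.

0.9689

We want 10p10 = l_20/l_10.
The conditional survival probability is l_20/l_10 = 466022/480974 = 0.968913.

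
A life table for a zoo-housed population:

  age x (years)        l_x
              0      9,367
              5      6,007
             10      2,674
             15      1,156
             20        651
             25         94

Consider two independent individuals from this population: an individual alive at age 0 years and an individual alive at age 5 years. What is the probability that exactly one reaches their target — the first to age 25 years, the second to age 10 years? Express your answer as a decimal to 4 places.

0.4462

p₁ = l_25/l_0 = 94/9,367 = 0.010035; p₂ = l_10/l_5 = 2,674/6,007 = 0.445147.
P(exactly one) = p₁(1−p₂) + (1−p₁)p₂ = 0.005568 + 0.440680 = 0.446248.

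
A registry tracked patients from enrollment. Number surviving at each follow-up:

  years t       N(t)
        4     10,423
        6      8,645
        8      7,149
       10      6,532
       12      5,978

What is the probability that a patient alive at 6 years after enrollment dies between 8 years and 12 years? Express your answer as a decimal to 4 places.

0.1355

This is the probability of reaching 8 but not 12, conditional on being alive at 6: (N(8) − N(12)) / N(6).
= (7,149 − 5,978) / 8,645 = 1,171 / 8,645 = 0.135454.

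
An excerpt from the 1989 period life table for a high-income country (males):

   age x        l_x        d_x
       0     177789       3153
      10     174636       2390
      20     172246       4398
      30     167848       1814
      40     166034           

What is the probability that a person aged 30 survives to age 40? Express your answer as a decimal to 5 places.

We want 10p30 = l_40/l_30.
The conditional survival probability is l_40/l_30 = 166034/167848 = 0.989193.

0.98919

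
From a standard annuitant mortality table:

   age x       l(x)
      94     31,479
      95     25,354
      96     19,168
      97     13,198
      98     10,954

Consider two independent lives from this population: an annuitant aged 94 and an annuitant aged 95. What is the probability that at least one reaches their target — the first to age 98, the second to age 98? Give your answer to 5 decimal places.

0.62968

p₁ = l(98)/l(94) = 10,954/31,479 = 0.347978; p₂ = l(98)/l(95) = 10,954/25,354 = 0.432042.
P(at least one) = 1 − (1−p₁)(1−p₂) = 1 − 0.652022 × 0.567958 = 0.629679.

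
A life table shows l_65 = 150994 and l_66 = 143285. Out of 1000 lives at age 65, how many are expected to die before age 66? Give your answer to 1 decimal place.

51.1

The relevant probability is 1 − 143285/150994 = 0.051055.
Expected number = 1000 × 0.051055 = 51.1.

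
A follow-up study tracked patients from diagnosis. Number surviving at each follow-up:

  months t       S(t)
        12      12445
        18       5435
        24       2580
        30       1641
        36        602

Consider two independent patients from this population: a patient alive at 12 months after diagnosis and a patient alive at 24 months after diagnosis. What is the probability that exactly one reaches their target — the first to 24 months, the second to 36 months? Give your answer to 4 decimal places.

0.3439

p₁ = S(24)/S(12) = 2580/12445 = 0.207312; p₂ = S(36)/S(24) = 602/2580 = 0.233333.
P(exactly one) = p₁(1−p₂) + (1−p₁)p₂ = 0.158939 + 0.184960 = 0.343900.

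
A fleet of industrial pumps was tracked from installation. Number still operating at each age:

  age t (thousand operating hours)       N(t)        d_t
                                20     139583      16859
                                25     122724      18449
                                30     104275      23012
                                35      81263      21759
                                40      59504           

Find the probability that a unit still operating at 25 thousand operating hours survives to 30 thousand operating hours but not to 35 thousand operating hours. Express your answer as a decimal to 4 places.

0.1875

This is the probability of reaching 30 but not 35, conditional on being operational at 25: (N(30) − N(35)) / N(25).
= (104275 − 81263) / 122724 = 23012 / 122724 = 0.187510.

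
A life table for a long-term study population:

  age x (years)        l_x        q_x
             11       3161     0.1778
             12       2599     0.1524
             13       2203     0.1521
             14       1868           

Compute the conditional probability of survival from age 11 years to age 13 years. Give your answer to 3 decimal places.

0.697

The conditional survival probability is l_13/l_11 = 2203/3161 = 0.696931.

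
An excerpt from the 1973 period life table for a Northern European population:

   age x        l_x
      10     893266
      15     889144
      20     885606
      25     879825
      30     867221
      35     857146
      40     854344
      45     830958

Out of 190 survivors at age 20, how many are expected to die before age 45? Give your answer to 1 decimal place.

11.7

The relevant probability is 1 − 830958/885606 = 0.061707.
Expected number = 190 × 0.061707 = 11.7.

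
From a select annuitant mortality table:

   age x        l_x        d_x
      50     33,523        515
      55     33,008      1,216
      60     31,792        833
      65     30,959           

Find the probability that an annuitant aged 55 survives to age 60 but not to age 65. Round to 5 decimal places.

0.02524

This is the probability of reaching 60 but not 65, conditional on being alive at 55: (l_60 − l_65) / l_55.
= (31,792 − 30,959) / 33,008 = 833 / 33,008 = 0.025236.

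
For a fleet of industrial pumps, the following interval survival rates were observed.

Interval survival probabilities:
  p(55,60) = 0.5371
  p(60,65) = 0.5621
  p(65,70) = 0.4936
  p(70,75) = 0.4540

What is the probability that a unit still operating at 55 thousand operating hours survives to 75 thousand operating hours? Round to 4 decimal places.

Chaining the interval survival probabilities: 0.5371 × 0.5621 × 0.4936 × 0.4540.
= 0.067655.

0.0677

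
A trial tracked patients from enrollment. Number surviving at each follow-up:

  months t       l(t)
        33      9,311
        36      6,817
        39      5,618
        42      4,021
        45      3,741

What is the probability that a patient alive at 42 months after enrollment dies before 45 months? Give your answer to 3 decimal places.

0.070

P(die before 45 | alive at 42) = 1 − l(45)/l(42) = 1 − 3,741/4,021 = (280)/4,021 = 0.069634.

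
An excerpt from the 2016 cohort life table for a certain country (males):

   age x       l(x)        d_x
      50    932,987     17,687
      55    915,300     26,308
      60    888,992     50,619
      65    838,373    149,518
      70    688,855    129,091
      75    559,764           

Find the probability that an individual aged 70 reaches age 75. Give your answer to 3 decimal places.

0.813

The conditional survival probability is l(75)/l(70) = 559,764/688,855 = 0.812601.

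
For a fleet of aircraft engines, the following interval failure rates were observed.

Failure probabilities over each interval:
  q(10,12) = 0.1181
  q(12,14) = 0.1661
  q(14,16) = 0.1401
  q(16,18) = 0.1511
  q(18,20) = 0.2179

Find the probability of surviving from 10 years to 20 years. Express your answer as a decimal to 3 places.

Chaining the interval survival probabilities: (1 − 0.1181) × (1 − 0.1661) × (1 − 0.1401) × (1 − 0.1511) × (1 − 0.2179).
= 0.8819 × 0.8339 × 0.8599 × 0.8489 × 0.7821 = 0.419856.

0.420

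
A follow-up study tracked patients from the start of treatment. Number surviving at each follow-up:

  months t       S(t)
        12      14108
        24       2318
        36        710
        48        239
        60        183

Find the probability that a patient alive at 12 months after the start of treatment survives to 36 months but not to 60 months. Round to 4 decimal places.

0.0374

This is the probability of reaching 36 but not 60, conditional on being alive at 12: (S(36) − S(60)) / S(12).
= (710 − 183) / 14108 = 527 / 14108 = 0.037355.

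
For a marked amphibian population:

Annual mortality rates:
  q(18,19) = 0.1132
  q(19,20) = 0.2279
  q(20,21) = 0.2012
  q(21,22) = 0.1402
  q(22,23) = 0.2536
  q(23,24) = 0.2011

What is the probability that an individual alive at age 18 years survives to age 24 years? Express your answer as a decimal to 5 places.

P(survive 18→24) = (1 − 0.1132) × (1 − 0.2279) × (1 − 0.2012) × (1 − 0.1402) × (1 − 0.2536) × (1 − 0.2011).
= 0.8868 × 0.7721 × 0.7988 × 0.8598 × 0.7464 × 0.7989 = 0.280413.

0.28041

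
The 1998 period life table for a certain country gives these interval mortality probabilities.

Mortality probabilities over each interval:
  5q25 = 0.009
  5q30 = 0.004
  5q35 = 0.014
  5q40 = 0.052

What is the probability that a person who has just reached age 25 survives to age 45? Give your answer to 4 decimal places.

0.9226

Chaining the interval survival probabilities: (1 − 0.009) × (1 − 0.004) × (1 − 0.014) × (1 − 0.052).
= 0.991 × 0.996 × 0.986 × 0.948 = 0.922610.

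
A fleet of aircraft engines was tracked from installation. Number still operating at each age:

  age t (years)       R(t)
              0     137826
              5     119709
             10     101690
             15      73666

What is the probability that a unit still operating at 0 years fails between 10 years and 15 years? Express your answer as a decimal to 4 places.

This is the probability of reaching 10 but not 15, conditional on being operational at 0: (R(10) − R(15)) / R(0).
= (101690 − 73666) / 137826 = 28024 / 137826 = 0.203329.

0.2033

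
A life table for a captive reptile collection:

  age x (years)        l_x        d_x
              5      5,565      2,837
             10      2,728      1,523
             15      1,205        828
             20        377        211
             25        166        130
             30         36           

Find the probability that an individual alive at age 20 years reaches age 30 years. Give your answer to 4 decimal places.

0.0955

The conditional survival probability is l_30/l_20 = 36/377 = 0.095491.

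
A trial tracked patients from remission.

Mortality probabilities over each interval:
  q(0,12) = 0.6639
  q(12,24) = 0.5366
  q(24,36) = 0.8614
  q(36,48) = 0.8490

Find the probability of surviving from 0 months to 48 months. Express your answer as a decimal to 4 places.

0.0033

P(survive 0→48) = (1 − 0.6639) × (1 − 0.5366) × (1 − 0.8614) × (1 − 0.8490).
= 0.3361 × 0.4634 × 0.1386 × 0.1510 = 0.003260.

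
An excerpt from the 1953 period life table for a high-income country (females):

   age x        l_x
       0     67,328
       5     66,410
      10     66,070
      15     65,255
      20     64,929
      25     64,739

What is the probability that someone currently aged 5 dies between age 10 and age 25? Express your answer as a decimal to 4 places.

This is the probability of reaching 10 but not 25, conditional on being alive at 5: (l_10 − l_25) / l_5.
= (66,070 − 64,739) / 66,410 = 1,331 / 66,410 = 0.020042.

0.0200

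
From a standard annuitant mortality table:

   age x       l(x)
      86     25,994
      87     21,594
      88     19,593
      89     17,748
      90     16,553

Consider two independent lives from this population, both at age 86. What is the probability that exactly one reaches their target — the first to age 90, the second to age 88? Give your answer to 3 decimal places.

p₁ = l(90)/l(86) = 16,553/25,994 = 0.636801; p₂ = l(88)/l(86) = 19,593/25,994 = 0.753751.
P(exactly one) = p₁(1−p₂) + (1−p₁)p₂ = 0.156812 + 0.273762 = 0.430573.

0.431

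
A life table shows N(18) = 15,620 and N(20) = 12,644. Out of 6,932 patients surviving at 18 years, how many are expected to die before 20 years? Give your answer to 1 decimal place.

The relevant probability is 1 − 12,644/15,620 = 0.190525.
Expected number = 6,932 × 0.190525 = 1320.7.

1320.7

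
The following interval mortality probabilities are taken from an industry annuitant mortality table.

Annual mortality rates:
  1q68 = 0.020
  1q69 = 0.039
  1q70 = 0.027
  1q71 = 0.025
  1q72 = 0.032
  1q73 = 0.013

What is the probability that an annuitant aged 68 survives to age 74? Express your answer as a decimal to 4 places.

6p68 = (1 − 0.020) × (1 − 0.039) × (1 − 0.027) × (1 − 0.025) × (1 − 0.032) × (1 − 0.013).
= 0.980 × 0.961 × 0.973 × 0.975 × 0.968 × 0.987 = 0.853610.

0.8536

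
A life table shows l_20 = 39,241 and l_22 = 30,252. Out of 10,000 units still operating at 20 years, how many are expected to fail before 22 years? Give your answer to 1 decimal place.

The relevant probability is 1 − 30,252/39,241 = 0.229072.
Expected number = 10,000 × 0.229072 = 2290.7.

2290.7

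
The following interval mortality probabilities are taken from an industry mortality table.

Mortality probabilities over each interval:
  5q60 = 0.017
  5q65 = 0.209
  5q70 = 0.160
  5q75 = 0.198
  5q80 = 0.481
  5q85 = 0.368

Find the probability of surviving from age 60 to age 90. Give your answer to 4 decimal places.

Chaining the interval survival probabilities: (1 − 0.017) × (1 − 0.209) × (1 − 0.160) × (1 − 0.198) × (1 − 0.481) × (1 − 0.368).
= 0.983 × 0.791 × 0.840 × 0.802 × 0.519 × 0.632 = 0.171818.

0.1718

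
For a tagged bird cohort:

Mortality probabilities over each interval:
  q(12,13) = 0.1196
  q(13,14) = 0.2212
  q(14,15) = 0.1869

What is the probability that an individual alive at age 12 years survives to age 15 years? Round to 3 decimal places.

P(survive 12→15) = (1 − 0.1196) × (1 − 0.2212) × (1 − 0.1869).
= 0.8804 × 0.7788 × 0.8131 = 0.557507.

0.558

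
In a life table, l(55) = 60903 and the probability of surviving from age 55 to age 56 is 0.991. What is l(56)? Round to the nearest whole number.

l(56) = l(55) × p = 60903 × 0.991 = 60355.

60355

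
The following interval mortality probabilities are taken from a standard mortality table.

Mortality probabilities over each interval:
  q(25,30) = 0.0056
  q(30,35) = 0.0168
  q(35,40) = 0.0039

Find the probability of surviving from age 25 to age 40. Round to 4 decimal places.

P(survive 25→40) = (1 − 0.0056) × (1 − 0.0168) × (1 − 0.0039).
= 0.9944 × 0.9832 × 0.9961 = 0.973881.

0.9739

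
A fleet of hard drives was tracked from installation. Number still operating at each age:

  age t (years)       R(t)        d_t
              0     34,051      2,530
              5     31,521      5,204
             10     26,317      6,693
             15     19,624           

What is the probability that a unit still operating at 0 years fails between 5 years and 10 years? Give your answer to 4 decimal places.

0.1528

This is the probability of reaching 5 but not 10, conditional on being operational at 0: (R(5) − R(10)) / R(0).
= (31,521 − 26,317) / 34,051 = 5,204 / 34,051 = 0.152830.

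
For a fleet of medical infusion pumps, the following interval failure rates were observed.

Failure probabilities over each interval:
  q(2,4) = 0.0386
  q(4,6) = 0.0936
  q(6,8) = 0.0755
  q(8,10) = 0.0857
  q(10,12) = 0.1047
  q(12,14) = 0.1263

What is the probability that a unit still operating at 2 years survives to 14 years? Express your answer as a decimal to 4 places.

0.5762

Chaining the interval survival probabilities: (1 − 0.0386) × (1 − 0.0936) × (1 − 0.0755) × (1 − 0.0857) × (1 − 0.1047) × (1 − 0.1263).
= 0.9614 × 0.9064 × 0.9245 × 0.9143 × 0.8953 × 0.8737 = 0.576170.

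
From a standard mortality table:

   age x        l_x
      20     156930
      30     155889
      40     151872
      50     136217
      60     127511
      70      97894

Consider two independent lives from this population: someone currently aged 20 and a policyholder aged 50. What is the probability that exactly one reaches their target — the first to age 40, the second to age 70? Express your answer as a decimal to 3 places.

0.295

p₁ = l_40/l_20 = 151872/156930 = 0.967769; p₂ = l_70/l_50 = 97894/136217 = 0.718662.
P(exactly one) = p₁(1−p₂) + (1−p₁)p₂ = 0.272270 + 0.023163 = 0.295433.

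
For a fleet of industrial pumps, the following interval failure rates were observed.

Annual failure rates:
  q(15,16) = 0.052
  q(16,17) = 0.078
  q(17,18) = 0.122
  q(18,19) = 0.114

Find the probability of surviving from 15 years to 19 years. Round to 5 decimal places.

The overall survival probability is (1 − 0.052) × (1 − 0.078) × (1 − 0.122) × (1 − 0.114).
= 0.948 × 0.922 × 0.878 × 0.886 = 0.679935.

0.67994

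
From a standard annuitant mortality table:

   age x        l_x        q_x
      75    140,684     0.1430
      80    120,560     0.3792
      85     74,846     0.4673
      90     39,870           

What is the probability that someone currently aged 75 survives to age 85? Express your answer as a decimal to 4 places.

0.5320

We want 10p75 = l_85/l_75.
The conditional survival probability is l_85/l_75 = 74,846/140,684 = 0.532015.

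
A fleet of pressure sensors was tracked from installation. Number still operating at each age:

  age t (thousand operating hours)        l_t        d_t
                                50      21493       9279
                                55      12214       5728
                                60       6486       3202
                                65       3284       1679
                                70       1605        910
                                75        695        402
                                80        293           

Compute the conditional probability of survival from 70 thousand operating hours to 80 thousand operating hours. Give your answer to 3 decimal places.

The conditional survival probability is l_80/l_70 = 293/1605 = 0.182555.

0.183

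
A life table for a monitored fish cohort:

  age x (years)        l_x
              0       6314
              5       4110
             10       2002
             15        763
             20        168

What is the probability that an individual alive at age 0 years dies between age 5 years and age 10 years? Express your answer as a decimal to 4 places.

This is the probability of reaching 5 but not 10, conditional on being alive at 0: (l_5 − l_10) / l_0.
= (4110 − 2002) / 6314 = 2108 / 6314 = 0.333861.

0.3339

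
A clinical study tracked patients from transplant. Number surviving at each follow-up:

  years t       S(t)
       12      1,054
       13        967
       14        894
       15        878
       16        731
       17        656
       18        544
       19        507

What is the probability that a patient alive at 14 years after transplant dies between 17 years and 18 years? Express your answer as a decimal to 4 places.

0.1253

This is the probability of reaching 17 but not 18, conditional on being alive at 14: (S(17) − S(18)) / S(14).
= (656 − 544) / 894 = 112 / 894 = 0.125280.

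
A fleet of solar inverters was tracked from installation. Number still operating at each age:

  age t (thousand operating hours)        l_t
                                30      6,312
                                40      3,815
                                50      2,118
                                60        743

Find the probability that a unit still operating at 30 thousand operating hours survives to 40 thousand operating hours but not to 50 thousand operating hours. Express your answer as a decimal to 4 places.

0.2689

This is the probability of reaching 40 but not 50, conditional on being operational at 30: (l_40 − l_50) / l_30.
= (3,815 − 2,118) / 6,312 = 1,697 / 6,312 = 0.268853.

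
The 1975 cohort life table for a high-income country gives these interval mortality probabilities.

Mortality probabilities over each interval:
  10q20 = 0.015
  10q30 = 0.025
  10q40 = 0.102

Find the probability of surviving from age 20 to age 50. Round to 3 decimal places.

0.862

The overall survival probability is (1 − 0.015) × (1 − 0.025) × (1 − 0.102).
= 0.985 × 0.975 × 0.898 = 0.862417.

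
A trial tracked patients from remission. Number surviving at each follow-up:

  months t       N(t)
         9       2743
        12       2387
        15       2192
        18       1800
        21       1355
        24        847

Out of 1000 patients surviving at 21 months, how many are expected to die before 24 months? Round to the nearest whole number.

375

The relevant probability is 1 − 847/1355 = 0.374908.
Expected number = 1000 × 0.374908 = 375.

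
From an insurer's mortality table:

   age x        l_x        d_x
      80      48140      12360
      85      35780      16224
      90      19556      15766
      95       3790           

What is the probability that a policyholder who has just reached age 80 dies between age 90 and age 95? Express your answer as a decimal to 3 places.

We want 10|5q80 = (l_90 − l_95)/l_80.
This is the probability of reaching 90 but not 95, conditional on being alive at 80: (l_90 − l_95) / l_80.
= (19556 − 3790) / 48140 = 15766 / 48140 = 0.327503.

0.328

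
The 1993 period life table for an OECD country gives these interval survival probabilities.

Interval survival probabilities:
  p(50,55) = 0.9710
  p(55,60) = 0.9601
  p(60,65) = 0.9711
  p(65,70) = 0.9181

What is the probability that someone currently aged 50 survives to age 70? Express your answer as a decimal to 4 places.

0.8312

Survival from 50 to 70 is the product of surviving each interval: 0.9710 × 0.9601 × 0.9711 × 0.9181.
= 0.831170.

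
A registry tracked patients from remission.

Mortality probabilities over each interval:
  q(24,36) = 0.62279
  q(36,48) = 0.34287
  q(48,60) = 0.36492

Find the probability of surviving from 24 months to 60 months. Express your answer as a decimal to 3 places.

0.157

Survival from 24 to 60 is the product of surviving each interval: (1 − 0.62279) × (1 − 0.34287) × (1 − 0.36492).
= 0.37721 × 0.65713 × 0.63508 = 0.157421.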